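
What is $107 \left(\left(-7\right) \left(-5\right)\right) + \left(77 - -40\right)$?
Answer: $3862$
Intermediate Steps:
$107 \left(\left(-7\right) \left(-5\right)\right) + \left(77 - -40\right) = 107 \cdot 35 + \left(77 + 40\right) = 3745 + 117 = 3862$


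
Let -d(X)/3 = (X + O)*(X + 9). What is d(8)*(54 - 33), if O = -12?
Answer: 4284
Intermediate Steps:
d(X) = -3*(-12 + X)*(9 + X) (d(X) = -3*(X - 12)*(X + 9) = -3*(-12 + X)*(9 + X))
d(8)*(54 - 33) = (324 - 3*8**2 + 9*8)*(54 - 33) = (324 - 3*64 + 72)*21 = (324 - 192 + 72)*21 = 204*21 = 4284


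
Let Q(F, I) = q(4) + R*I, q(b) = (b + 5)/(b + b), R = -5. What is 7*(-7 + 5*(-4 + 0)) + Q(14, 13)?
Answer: -2023/8 ≈ -252.88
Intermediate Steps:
q(b) = (5 + b)/(2*b) (q(b) = (5 + b)/((2*b)) = (5 + b)*(1/(2*b)) = (5 + b)/(2*b))
Q(F, I) = 9/8 - 5*I (Q(F, I) = (1/2)*(5 + 4)/4 - 5*I = (1/2)*(1/4)*9 - 5*I = 9/8 - 5*I)
7*(-7 + 5*(-4 + 0)) + Q(14, 13) = 7*(-7 + 5*(-4 + 0)) + (9/8 - 5*13) = 7*(-7 + 5*(-4)) + (9/8 - 65) = 7*(-7 - 20) - 511/8 = 7*(-27) - 511/8 = -189 - 511/8 = -2023/8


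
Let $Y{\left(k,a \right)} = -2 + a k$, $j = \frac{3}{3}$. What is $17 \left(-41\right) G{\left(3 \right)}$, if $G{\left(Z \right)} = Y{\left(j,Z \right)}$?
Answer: $-697$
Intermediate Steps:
$j = 1$ ($j = 3 \cdot \frac{1}{3} = 1$)
$G{\left(Z \right)} = -2 + Z$ ($G{\left(Z \right)} = -2 + Z 1 = -2 + Z$)
$17 \left(-41\right) G{\left(3 \right)} = 17 \left(-41\right) \left(-2 + 3\right) = \left(-697\right) 1 = -697$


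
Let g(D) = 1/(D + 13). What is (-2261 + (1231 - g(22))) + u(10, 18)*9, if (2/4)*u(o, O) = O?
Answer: -24711/35 ≈ -706.03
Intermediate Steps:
g(D) = 1/(13 + D)
u(o, O) = 2*O
(-2261 + (1231 - g(22))) + u(10, 18)*9 = (-2261 + (1231 - 1/(13 + 22))) + (2*18)*9 = (-2261 + (1231 - 1/35)) + 36*9 = (-2261 + (1231 - 1*1/35)) + 324 = (-2261 + (1231 - 1/35)) + 324 = (-2261 + 43084/35) + 324 = -36051/35 + 324 = -24711/35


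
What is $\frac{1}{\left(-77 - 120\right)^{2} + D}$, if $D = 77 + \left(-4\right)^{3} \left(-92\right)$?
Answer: $\frac{1}{44774} \approx 2.2334 \cdot 10^{-5}$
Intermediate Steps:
$D = 5965$ ($D = 77 - -5888 = 77 + 5888 = 5965$)
$\frac{1}{\left(-77 - 120\right)^{2} + D} = \frac{1}{\left(-77 - 120\right)^{2} + 5965} = \frac{1}{\left(-197\right)^{2} + 5965} = \frac{1}{38809 + 5965} = \frac{1}{44774}$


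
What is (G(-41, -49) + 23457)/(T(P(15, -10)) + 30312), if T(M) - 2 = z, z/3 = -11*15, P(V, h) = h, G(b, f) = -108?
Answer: 23349/29819 ≈ 0.78302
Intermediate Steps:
z = -495 (z = 3*(-11*15) = 3*(-165) = -495)
T(M) = -493 (T(M) = 2 - 495 = -493)
(G(-41, -49) + 23457)/(T(P(15, -10)) + 30312) = (-108 + 23457)/(-493 + 30312) = 23349/29819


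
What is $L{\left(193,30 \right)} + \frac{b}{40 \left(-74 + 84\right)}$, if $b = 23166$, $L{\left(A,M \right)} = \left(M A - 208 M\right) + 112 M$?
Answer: $\frac{593583}{200} \approx 2967.9$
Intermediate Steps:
$L{\left(A,M \right)} = - 96 M + A M$ ($L{\left(A,M \right)} = \left(A M - 208 M\right) + 112 M = \left(- 208 M + A M\right) + 112 M = - 96 M + A M$)
$L{\left(193,30 \right)} + \frac{b}{40 \left(-74 + 84\right)} = 30 \left(-96 + 193\right) + \frac{23166}{40 \left(-74 + 84\right)} = 30 \cdot 97 + \frac{23166}{40 \cdot 10} = 2910 + \frac{23166}{400} = 2910 + 23166 \cdot \frac{1}{400} = 2910 + \frac{11583}{200} = \frac{593583}{200}$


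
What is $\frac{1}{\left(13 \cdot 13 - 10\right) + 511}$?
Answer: $\frac{1}{670} \approx 0.0014925$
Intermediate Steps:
$\frac{1}{\left(13 \cdot 13 - 10\right) + 511} = \frac{1}{\left(169 - 10\right) + 511} = \frac{1}{159 + 511} = \frac{1}{670}$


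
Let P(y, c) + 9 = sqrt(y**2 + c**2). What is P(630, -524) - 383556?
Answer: -383565 + 2*sqrt(167869) ≈ -3.8275e+5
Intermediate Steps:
P(y, c) = -9 + sqrt(c**2 + y**2) (P(y, c) = -9 + sqrt(y**2 + c**2) = -9 + sqrt(c**2 + y**2))
P(630, -524) - 383556 = (-9 + sqrt((-524)**2 + 630**2)) - 383556 = (-9 + sqrt(274576 + 396900)) - 383556 = (-9 + sqrt(671476)) - 383556 = (-9 + 2*sqrt(167869)) - 383556 = -383565 + 2*sqrt(167869)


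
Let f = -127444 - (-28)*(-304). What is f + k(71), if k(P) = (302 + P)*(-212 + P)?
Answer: -188549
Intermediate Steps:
k(P) = (-212 + P)*(302 + P)
f = -135956 (f = -127444 - 1*8512 = -127444 - 8512 = -135956)
f + k(71) = -135956 + (-64024 + 71**2 + 90*71) = -135956 + (-64024 + 5041 + 6390) = -135956 - 52593 = -188549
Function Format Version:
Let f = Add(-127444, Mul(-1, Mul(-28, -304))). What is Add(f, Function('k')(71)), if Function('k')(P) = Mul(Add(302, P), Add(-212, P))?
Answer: -188549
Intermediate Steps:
Function('k')(P) = Mul(Add(-212, P), Add(302, P))
f = -135956 (f = Add(-127444, Mul(-1, 8512)) = Add(-127444, -8512) = -135956)
Add(f, Function('k')(71)) = Add(-135956, Add(-64024, Pow(71, 2), Mul(90, 71))) = Add(-135956, Add(-64024, 5041, 6390)) = Add(-135956, -52593) = -188549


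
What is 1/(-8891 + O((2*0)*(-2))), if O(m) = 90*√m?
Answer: -1/8891 ≈ -0.00011247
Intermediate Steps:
1/(-8891 + O((2*0)*(-2))) = 1/(-8891 + 90*√((2*0)*(-2))) = 1/(-8891 + 90*√(0*(-2))) = 1/(-8891 + 90*√0) = 1/(-8891 + 90*0) = 1/(-8891 + 0) = 1/(-8891) = -1/8891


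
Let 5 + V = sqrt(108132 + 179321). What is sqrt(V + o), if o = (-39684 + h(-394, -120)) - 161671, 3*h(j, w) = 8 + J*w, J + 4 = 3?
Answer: sqrt(-1811856 + 9*sqrt(287453))/3 ≈ 448.09*I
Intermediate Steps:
J = -1 (J = -4 + 3 = -1)
h(j, w) = 8/3 - w/3 (h(j, w) = (8 - w)/3 = 8/3 - w/3)
V = -5 + sqrt(287453) (V = -5 + sqrt(108132 + 179321) = -5 + sqrt(287453) ≈ 531.15)
o = -603937/3 (o = (-39684 + (8/3 - 1/3*(-120))) - 161671 = (-39684 + (8/3 + 40)) - 161671 = (-39684 + 128/3) - 161671 = -118924/3 - 161671 = -603937/3 ≈ -2.0131e+5)
sqrt(V + o) = sqrt((-5 + sqrt(287453)) - 603937/3) = sqrt(-603952/3 + sqrt(287453))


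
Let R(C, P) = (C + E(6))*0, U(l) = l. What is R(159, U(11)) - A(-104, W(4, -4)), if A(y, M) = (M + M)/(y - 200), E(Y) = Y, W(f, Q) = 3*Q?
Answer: -3/38 ≈ -0.078947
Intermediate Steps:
R(C, P) = 0 (R(C, P) = (C + 6)*0 = (6 + C)*0 = 0)
A(y, M) = 2*M/(-200 + y) (A(y, M) = (2*M)/(-200 + y) = 2*M/(-200 + y))
R(159, U(11)) - A(-104, W(4, -4)) = 0 - 2*3*(-4)/(-200 - 104) = 0 - 2*(-12)/(-304) = 0 - 2*(-12)*(-1)/304 = 0 - 1*3/38 = 0 - 3/38 = -3/38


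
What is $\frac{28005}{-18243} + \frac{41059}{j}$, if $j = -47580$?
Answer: $- \frac{77093231}{32148220} \approx -2.3981$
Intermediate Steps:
$\frac{28005}{-18243} + \frac{41059}{j} = \frac{28005}{-18243} + \frac{41059}{-47580} = 28005 \left(- \frac{1}{18243}\right) + 41059 \left(- \frac{1}{47580}\right) = - \frac{9335}{6081} - \frac{41059}{47580} = - \frac{77093231}{32148220}$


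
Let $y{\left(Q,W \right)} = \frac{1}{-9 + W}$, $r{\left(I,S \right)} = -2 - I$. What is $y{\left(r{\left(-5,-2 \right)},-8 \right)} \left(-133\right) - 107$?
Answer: $- \frac{1686}{17} \approx -99.177$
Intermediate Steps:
$y{\left(r{\left(-5,-2 \right)},-8 \right)} \left(-133\right) - 107 = \frac{1}{-9 - 8} \left(-133\right) - 107 = \frac{1}{-17} \left(-133\right) - 107 = \left(- \frac{1}{17}\right) \left(-133\right) - 107 = \frac{133}{17} - 107 = - \frac{1686}{17}$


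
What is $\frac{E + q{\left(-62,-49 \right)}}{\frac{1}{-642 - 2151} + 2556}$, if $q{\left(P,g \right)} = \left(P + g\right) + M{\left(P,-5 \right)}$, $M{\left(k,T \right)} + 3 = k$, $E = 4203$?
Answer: $\frac{11247411}{7138907} \approx 1.5755$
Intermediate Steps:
$M{\left(k,T \right)} = -3 + k$
$q{\left(P,g \right)} = -3 + g + 2 P$ ($q{\left(P,g \right)} = \left(P + g\right) + \left(-3 + P\right) = -3 + g + 2 P$)
$\frac{E + q{\left(-62,-49 \right)}}{\frac{1}{-642 - 2151} + 2556} = \frac{4203 - 176}{\frac{1}{-642 - 2151} + 2556} = \frac{4203 - 176}{\frac{1}{-2793} + 2556} = \frac{4203 - 176}{- \frac{1}{2793} + 2556} = \frac{4027}{\frac{7138907}{2793}} = 4027 \cdot \frac{2793}{7138907} = \frac{11247411}{7138907}$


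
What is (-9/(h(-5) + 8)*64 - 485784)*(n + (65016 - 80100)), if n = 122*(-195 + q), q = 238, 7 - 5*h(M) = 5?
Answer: 33458723184/7 ≈ 4.7798e+9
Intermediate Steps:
h(M) = 2/5 (h(M) = 7/5 - 1/5*5 = 7/5 - 1 = 2/5)
n = 5246 (n = 122*(-195 + 238) = 122*43 = 5246)
(-9/(h(-5) + 8)*64 - 485784)*(n + (65016 - 80100)) = (-9/(2/5 + 8)*64 - 485784)*(5246 + (65016 - 80100)) = (-9/42/5*64 - 485784)*(5246 - 15084) = (-9*5/42*64 - 485784)*(-9838) = (-15/14*64 - 485784)*(-9838) = (-480/7 - 485784)*(-9838) = -3400968/7*(-9838) = 33458723184/7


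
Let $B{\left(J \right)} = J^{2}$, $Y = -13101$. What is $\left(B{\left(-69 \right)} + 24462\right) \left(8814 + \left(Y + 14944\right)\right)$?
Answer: $311429511$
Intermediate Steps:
$\left(B{\left(-69 \right)} + 24462\right) \left(8814 + \left(Y + 14944\right)\right) = \left(\left(-69\right)^{2} + 24462\right) \left(8814 + \left(-13101 + 14944\right)\right) = \left(4761 + 24462\right) \left(8814 + 1843\right) = 29223 \cdot 10657 = 311429511$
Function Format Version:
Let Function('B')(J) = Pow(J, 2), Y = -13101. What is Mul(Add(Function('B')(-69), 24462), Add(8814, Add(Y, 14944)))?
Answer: 311429511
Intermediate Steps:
Mul(Add(Function('B')(-69), 24462), Add(8814, Add(Y, 14944))) = Mul(Add(Pow(-69, 2), 24462), Add(8814, Add(-13101, 14944))) = Mul(Add(4761, 24462), Add(8814, 1843)) = Mul(29223, 10657) = 311429511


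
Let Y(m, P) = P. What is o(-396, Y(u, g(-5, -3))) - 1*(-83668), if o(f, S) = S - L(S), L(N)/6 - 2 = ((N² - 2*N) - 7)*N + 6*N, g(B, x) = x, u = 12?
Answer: 83905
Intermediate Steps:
L(N) = 12 + 36*N + 6*N*(-7 + N² - 2*N) (L(N) = 12 + 6*(((N² - 2*N) - 7)*N + 6*N) = 12 + 6*((-7 + N² - 2*N)*N + 6*N) = 12 + 6*(N*(-7 + N² - 2*N) + 6*N) = 12 + 6*(6*N + N*(-7 + N² - 2*N)) = 12 + (36*N + 6*N*(-7 + N² - 2*N)) = 12 + 36*N + 6*N*(-7 + N² - 2*N))
o(f, S) = -12 - 6*S³ + 7*S + 12*S² (o(f, S) = S - (12 - 12*S² - 6*S + 6*S³) = S + (-12 - 6*S³ + 6*S + 12*S²) = -12 - 6*S³ + 7*S + 12*S²)
o(-396, Y(u, g(-5, -3))) - 1*(-83668) = (-12 - 6*(-3)³ + 7*(-3) + 12*(-3)²) - 1*(-83668) = (-12 - 6*(-27) - 21 + 12*9) + 83668 = (-12 + 162 - 21 + 108) + 83668 = 237 + 83668 = 83905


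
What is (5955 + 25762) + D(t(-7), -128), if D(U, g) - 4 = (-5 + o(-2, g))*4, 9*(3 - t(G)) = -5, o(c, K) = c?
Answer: 31693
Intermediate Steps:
t(G) = 32/9 (t(G) = 3 - ⅑*(-5) = 3 + 5/9 = 32/9)
D(U, g) = -24 (D(U, g) = 4 + (-5 - 2)*4 = 4 - 7*4 = 4 - 28 = -24)
(5955 + 25762) + D(t(-7), -128) = (5955 + 25762) - 24 = 31717 - 24 = 31693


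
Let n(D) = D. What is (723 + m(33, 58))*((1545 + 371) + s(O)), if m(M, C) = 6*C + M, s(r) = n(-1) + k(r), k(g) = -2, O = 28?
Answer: 2111952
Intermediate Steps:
s(r) = -3 (s(r) = -1 - 2 = -3)
m(M, C) = M + 6*C
(723 + m(33, 58))*((1545 + 371) + s(O)) = (723 + (33 + 6*58))*((1545 + 371) - 3) = (723 + (33 + 348))*(1916 - 3) = (723 + 381)*1913 = 1104*1913 = 2111952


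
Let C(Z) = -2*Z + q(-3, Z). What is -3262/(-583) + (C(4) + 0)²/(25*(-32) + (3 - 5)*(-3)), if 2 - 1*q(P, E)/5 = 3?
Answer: 2491501/462902 ≈ 5.3823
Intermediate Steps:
q(P, E) = -5 (q(P, E) = 10 - 5*3 = 10 - 15 = -5)
C(Z) = -5 - 2*Z (C(Z) = -2*Z - 5 = -5 - 2*Z)
-3262/(-583) + (C(4) + 0)²/(25*(-32) + (3 - 5)*(-3)) = -3262/(-583) + ((-5 - 2*4) + 0)²/(25*(-32) + (3 - 5)*(-3)) = -3262*(-1/583) + ((-5 - 8) + 0)²/(-800 - 2*(-3)) = 3262/583 + (-13 + 0)²/(-800 + 6) = 3262/583 + (-13)²/(-794) = 3262/583 + 169*(-1/794) = 3262/583 - 169/794 = 2491501/462902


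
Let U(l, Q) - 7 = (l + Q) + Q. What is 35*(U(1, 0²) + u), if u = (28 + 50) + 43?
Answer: 4515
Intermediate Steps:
u = 121 (u = 78 + 43 = 121)
U(l, Q) = 7 + l + 2*Q (U(l, Q) = 7 + ((l + Q) + Q) = 7 + ((Q + l) + Q) = 7 + (l + 2*Q) = 7 + l + 2*Q)
35*(U(1, 0²) + u) = 35*((7 + 1 + 2*0²) + 121) = 35*((7 + 1 + 2*0) + 121) = 35*((7 + 1 + 0) + 121) = 35*(8 + 121) = 35*129 = 4515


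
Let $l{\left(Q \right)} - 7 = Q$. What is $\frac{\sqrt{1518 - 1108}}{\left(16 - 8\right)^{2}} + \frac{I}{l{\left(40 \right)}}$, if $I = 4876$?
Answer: $\frac{4876}{47} + \frac{\sqrt{410}}{64} \approx 104.06$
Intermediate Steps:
$l{\left(Q \right)} = 7 + Q$
$\frac{\sqrt{1518 - 1108}}{\left(16 - 8\right)^{2}} + \frac{I}{l{\left(40 \right)}} = \frac{\sqrt{1518 - 1108}}{\left(16 - 8\right)^{2}} + \frac{4876}{7 + 40} = \frac{\sqrt{410}}{8^{2}} + \frac{4876}{47} = \frac{\sqrt{410}}{64} + 4876 \cdot \frac{1}{47} = \sqrt{410} \cdot \frac{1}{64} + \frac{4876}{47} = \frac{\sqrt{410}}{64} + \frac{4876}{47} = \frac{4876}{47} + \frac{\sqrt{410}}{64}$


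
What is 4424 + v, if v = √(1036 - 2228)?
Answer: 4424 + 2*I*√298 ≈ 4424.0 + 34.525*I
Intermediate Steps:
v = 2*I*√298 (v = √(-1192) = 2*I*√298 ≈ 34.525*I)
4424 + v = 4424 + 2*I*√298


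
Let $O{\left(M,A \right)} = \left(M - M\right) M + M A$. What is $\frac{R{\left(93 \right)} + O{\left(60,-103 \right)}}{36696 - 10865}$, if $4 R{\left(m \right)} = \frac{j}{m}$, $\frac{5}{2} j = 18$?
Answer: $- \frac{957897}{4003805} \approx -0.23925$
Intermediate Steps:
$j = \frac{36}{5}$ ($j = \frac{2}{5} \cdot 18 = \frac{36}{5} \approx 7.2$)
$R{\left(m \right)} = \frac{9}{5 m}$ ($R{\left(m \right)} = \frac{\frac{36}{5} \frac{1}{m}}{4} = \frac{9}{5 m}$)
$O{\left(M,A \right)} = A M$ ($O{\left(M,A \right)} = 0 M + A M = 0 + A M = A M$)
$\frac{R{\left(93 \right)} + O{\left(60,-103 \right)}}{36696 - 10865} = \frac{\frac{9}{5 \cdot 93} - 6180}{36696 - 10865} = \frac{\frac{9}{5} \cdot \frac{1}{93} - 6180}{25831} = \left(\frac{3}{155} - 6180\right) \frac{1}{25831} = \left(- \frac{957897}{155}\right) \frac{1}{25831} = - \frac{957897}{4003805}$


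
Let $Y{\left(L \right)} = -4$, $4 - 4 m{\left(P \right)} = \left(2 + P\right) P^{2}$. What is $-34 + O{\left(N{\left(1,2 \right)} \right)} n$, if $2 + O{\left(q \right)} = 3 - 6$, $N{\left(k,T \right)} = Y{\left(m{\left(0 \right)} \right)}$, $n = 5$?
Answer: $-59$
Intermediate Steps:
$m{\left(P \right)} = 1 - \frac{P^{2} \left(2 + P\right)}{4}$ ($m{\left(P \right)} = 1 - \frac{\left(2 + P\right) P^{2}}{4} = 1 - \frac{P^{2} \left(2 + P\right)}{4}$)
$N{\left(k,T \right)} = -4$
$O{\left(q \right)} = -5$ ($O{\left(q \right)} = -2 + \left(3 - 6\right) = -2 - 3 = -5$)
$-34 + O{\left(N{\left(1,2 \right)} \right)} n = -34 - 25 = -59$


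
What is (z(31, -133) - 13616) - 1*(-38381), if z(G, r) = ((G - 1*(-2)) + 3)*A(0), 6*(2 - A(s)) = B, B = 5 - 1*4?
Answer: 24831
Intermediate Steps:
B = 1 (B = 5 - 4 = 1)
A(s) = 11/6 (A(s) = 2 - ⅙*1 = 2 - ⅙ = 11/6)
z(G, r) = 55/6 + 11*G/6 (z(G, r) = ((G - 1*(-2)) + 3)*(11/6) = ((G + 2) + 3)*(11/6) = ((2 + G) + 3)*(11/6) = (5 + G)*(11/6) = 55/6 + 11*G/6)
(z(31, -133) - 13616) - 1*(-38381) = ((55/6 + (11/6)*31) - 13616) - 1*(-38381) = ((55/6 + 341/6) - 13616) + 38381 = (66 - 13616) + 38381 = -13550 + 38381 = 24831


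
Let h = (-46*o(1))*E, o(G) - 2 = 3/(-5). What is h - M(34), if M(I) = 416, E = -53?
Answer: 14986/5 ≈ 2997.2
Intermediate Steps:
o(G) = 7/5 (o(G) = 2 + 3/(-5) = 2 + 3*(-⅕) = 2 - ⅗ = 7/5)
h = 17066/5 (h = -46*7/5*(-53) = -322/5*(-53) = 17066/5 ≈ 3413.2)
h - M(34) = 17066/5 - 1*416 = 17066/5 - 416 = 14986/5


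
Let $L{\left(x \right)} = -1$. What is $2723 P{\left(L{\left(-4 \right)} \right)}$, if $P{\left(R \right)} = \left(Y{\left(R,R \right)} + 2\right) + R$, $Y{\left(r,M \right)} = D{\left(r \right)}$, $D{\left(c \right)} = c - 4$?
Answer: $-10892$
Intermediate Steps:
$D{\left(c \right)} = -4 + c$ ($D{\left(c \right)} = c - 4 = -4 + c$)
$Y{\left(r,M \right)} = -4 + r$
$P{\left(R \right)} = -2 + 2 R$ ($P{\left(R \right)} = \left(\left(-4 + R\right) + 2\right) + R = \left(-2 + R\right) + R = -2 + 2 R$)
$2723 P{\left(L{\left(-4 \right)} \right)} = 2723 \left(-2 + 2 \left(-1\right)\right) = 2723 \left(-2 - 2\right) = 2723 \left(-4\right) = -10892$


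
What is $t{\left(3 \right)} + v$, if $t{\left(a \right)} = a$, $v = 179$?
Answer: $182$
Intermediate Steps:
$t{\left(3 \right)} + v = 3 + 179 = 182$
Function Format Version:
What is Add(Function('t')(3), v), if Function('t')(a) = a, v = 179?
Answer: 182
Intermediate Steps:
Add(Function('t')(3), v) = Add(3, 179) = 182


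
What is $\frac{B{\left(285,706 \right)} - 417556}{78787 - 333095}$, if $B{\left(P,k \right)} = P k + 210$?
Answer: $\frac{54034}{63577} \approx 0.8499$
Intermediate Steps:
$B{\left(P,k \right)} = 210 + P k$
$\frac{B{\left(285,706 \right)} - 417556}{78787 - 333095} = \frac{\left(210 + 285 \cdot 706\right) - 417556}{78787 - 333095} = \frac{\left(210 + 201210\right) - 417556}{-254308} = \left(201420 - 417556\right) \left(- \frac{1}{254308}\right) = \left(-216136\right) \left(- \frac{1}{254308}\right) = \frac{54034}{63577}$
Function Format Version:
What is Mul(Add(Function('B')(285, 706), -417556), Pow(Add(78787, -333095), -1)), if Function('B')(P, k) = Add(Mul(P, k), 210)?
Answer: Rational(54034, 63577) ≈ 0.84990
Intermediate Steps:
Function('B')(P, k) = Add(210, Mul(P, k))
Mul(Add(Function('B')(285, 706), -417556), Pow(Add(78787, -333095), -1)) = Mul(Add(Add(210, Mul(285, 706)), -417556), Pow(Add(78787, -333095), -1)) = Mul(Add(Add(210, 201210), -417556), Pow(-254308, -1)) = Mul(Add(201420, -417556), Rational(-1, 254308)) = Mul(-216136, Rational(-1, 254308)) = Rational(54034, 63577)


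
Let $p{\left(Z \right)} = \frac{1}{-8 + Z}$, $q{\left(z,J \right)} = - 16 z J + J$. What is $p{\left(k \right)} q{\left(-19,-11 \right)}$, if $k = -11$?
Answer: $\frac{3355}{19} \approx 176.58$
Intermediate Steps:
$q{\left(z,J \right)} = J - 16 J z$ ($q{\left(z,J \right)} = - 16 J z + J = J - 16 J z$)
$p{\left(k \right)} q{\left(-19,-11 \right)} = \frac{\left(-11\right) \left(1 - -304\right)}{-8 - 11} = \frac{\left(-11\right) \left(1 + 304\right)}{-19} = - \frac{\left(-11\right) 305}{19} = \left(- \frac{1}{19}\right) \left(-3355\right) = \frac{3355}{19}$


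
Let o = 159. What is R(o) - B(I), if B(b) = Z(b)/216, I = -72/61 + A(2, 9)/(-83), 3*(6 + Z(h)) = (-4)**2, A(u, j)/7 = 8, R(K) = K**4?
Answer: 207077783365/324 ≈ 6.3913e+8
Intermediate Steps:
A(u, j) = 56 (A(u, j) = 7*8 = 56)
Z(h) = -2/3 (Z(h) = -6 + (1/3)*(-4)**2 = -6 + (1/3)*16 = -6 + 16/3 = -2/3)
I = -9392/5063 (I = -72/61 + 56/(-83) = -72*1/61 + 56*(-1/83) = -72/61 - 56/83 = -9392/5063 ≈ -1.8550)
B(b) = -1/324 (B(b) = -2/3/216 = -2/3*1/216 = -1/324)
R(o) - B(I) = 159**4 - 1*(-1/324) = 639128961 + 1/324 = 207077783365/324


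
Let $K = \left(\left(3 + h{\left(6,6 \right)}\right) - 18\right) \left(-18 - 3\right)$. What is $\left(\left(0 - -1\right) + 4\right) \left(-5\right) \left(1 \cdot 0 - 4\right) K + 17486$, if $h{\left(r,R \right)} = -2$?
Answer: $53186$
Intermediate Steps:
$K = 357$ ($K = \left(\left(3 - 2\right) - 18\right) \left(-18 - 3\right) = \left(1 - 18\right) \left(-21\right) = \left(-17\right) \left(-21\right) = 357$)
$\left(\left(0 - -1\right) + 4\right) \left(-5\right) \left(1 \cdot 0 - 4\right) K + 17486 = \left(\left(0 - -1\right) + 4\right) \left(-5\right) \left(1 \cdot 0 - 4\right) 357 + 17486 = \left(\left(0 + 1\right) + 4\right) \left(-5\right) \left(0 - 4\right) 357 + 17486 = \left(1 + 4\right) \left(-5\right) \left(-4\right) 357 + 17486 = 5 \left(-5\right) \left(-4\right) 357 + 17486 = \left(-25\right) \left(-4\right) 357 + 17486 = 100 \cdot 357 + 17486 = 35700 + 17486 = 53186$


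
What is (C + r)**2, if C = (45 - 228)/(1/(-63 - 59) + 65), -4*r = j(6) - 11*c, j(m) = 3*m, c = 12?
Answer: 18432678289/27941796 ≈ 659.68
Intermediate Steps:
r = 57/2 (r = -(3*6 - 11*12)/4 = -(18 - 132)/4 = -1/4*(-114) = 57/2 ≈ 28.500)
C = -7442/2643 (C = -183/(1/(-122) + 65) = -183/(-1/122 + 65) = -183/7929/122 = -183*122/7929 = -7442/2643 ≈ -2.8157)
(C + r)**2 = (-7442/2643 + 57/2)**2 = (135767/5286)**2 = 18432678289/27941796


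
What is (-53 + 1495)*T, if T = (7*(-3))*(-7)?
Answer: 211974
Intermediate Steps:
T = 147 (T = -21*(-7) = 147)
(-53 + 1495)*T = (-53 + 1495)*147 = 1442*147 = 211974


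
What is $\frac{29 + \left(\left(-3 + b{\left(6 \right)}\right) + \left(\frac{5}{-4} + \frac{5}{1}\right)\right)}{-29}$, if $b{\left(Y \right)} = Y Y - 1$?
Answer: $- \frac{259}{116} \approx -2.2328$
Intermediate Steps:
$b{\left(Y \right)} = -1 + Y^{2}$ ($b{\left(Y \right)} = Y^{2} - 1 = -1 + Y^{2}$)
$\frac{29 + \left(\left(-3 + b{\left(6 \right)}\right) + \left(\frac{5}{-4} + \frac{5}{1}\right)\right)}{-29} = \frac{29 + \left(\left(-3 - \left(1 - 6^{2}\right)\right) + \left(\frac{5}{-4} + \frac{5}{1}\right)\right)}{-29} = \left(29 + \left(\left(-3 + \left(-1 + 36\right)\right) + \left(5 \left(- \frac{1}{4}\right) + 5 \cdot 1\right)\right)\right) \left(- \frac{1}{29}\right) = \left(29 + \left(\left(-3 + 35\right) + \left(- \frac{5}{4} + 5\right)\right)\right) \left(- \frac{1}{29}\right) = \left(29 + \left(32 + \frac{15}{4}\right)\right) \left(- \frac{1}{29}\right) = \left(29 + \frac{143}{4}\right) \left(- \frac{1}{29}\right) = \frac{259}{4} \left(- \frac{1}{29}\right) = - \frac{259}{116}$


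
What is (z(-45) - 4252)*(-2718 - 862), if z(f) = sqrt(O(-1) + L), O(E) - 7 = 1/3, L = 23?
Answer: 15222160 - 3580*sqrt(273)/3 ≈ 1.5202e+7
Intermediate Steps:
O(E) = 22/3 (O(E) = 7 + 1/3 = 22/3)
z(f) = sqrt(273)/3 (z(f) = sqrt(22/3 + 23) = sqrt(91/3) = sqrt(273)/3)
(z(-45) - 4252)*(-2718 - 862) = (sqrt(273)/3 - 4252)*(-2718 - 862) = (-4252 + sqrt(273)/3)*(-3580) = 15222160 - 3580*sqrt(273)/3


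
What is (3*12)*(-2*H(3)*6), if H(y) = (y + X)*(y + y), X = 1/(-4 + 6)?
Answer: -9072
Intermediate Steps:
X = 1/2 ≈ 0.50000
H(y) = 2*y*(1/2 + y) (H(y) = (y + 1/2)*(y + y) = (1/2 + y)*(2*y) = 2*y*(1/2 + y))
(3*12)*(-2*H(3)*6) = (3*12)*(-6*(1 + 2*3)*6) = 36*(-6*(1 + 6)*6) = 36*(-6*7*6) = 36*(-2*21*6) = 36*(-42*6) = 36*(-252) = -9072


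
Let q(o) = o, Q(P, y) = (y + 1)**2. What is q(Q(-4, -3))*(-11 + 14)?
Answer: 12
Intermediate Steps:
Q(P, y) = (1 + y)**2
q(Q(-4, -3))*(-11 + 14) = (1 - 3)**2*(-11 + 14) = (-2)**2*3 = 4*3 = 12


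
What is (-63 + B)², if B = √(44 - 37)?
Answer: (63 - √7)² ≈ 3642.6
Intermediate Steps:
B = √7 ≈ 2.6458
(-63 + B)² = (-63 + √7)²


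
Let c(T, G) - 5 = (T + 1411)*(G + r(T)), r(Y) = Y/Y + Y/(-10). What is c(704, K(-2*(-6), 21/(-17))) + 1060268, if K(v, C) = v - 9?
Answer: 919837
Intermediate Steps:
K(v, C) = -9 + v
r(Y) = 1 - Y/10 (r(Y) = 1 + Y*(-1/10) = 1 - Y/10)
c(T, G) = 5 + (1411 + T)*(1 + G - T/10) (c(T, G) = 5 + (T + 1411)*(G + (1 - T/10)) = 5 + (1411 + T)*(1 + G - T/10))
c(704, K(-2*(-6), 21/(-17))) + 1060268 = (1416 + 1411*(-9 - 2*(-6)) - 1401/10*704 - 1/10*704**2 + (-9 - 2*(-6))*704) + 1060268 = (1416 + 1411*(-9 + 12) - 493152/5 - 1/10*495616 + (-9 + 12)*704) + 1060268 = (1416 + 1411*3 - 493152/5 - 247808/5 + 3*704) + 1060268 = (1416 + 4233 - 493152/5 - 247808/5 + 2112) + 1060268 = -140431 + 1060268 = 919837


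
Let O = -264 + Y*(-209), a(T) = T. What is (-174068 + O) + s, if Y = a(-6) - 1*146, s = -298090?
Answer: -440654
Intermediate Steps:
Y = -152 (Y = -6 - 1*146 = -6 - 146 = -152)
O = 31504 (O = -264 - 152*(-209) = -264 + 31768 = 31504)
(-174068 + O) + s = (-174068 + 31504) - 298090 = -142564 - 298090 = -440654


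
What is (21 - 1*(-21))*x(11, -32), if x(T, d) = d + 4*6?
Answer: -336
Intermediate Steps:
x(T, d) = 24 + d (x(T, d) = d + 24 = 24 + d)
(21 - 1*(-21))*x(11, -32) = (21 - 1*(-21))*(24 - 32) = (21 + 21)*(-8) = 42*(-8) = -336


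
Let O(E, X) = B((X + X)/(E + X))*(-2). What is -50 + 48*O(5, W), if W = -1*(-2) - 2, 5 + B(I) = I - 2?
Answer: 622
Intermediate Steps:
B(I) = -7 + I (B(I) = -5 + (I - 2) = -5 + (-2 + I) = -7 + I)
W = 0 (W = 2 - 2 = 0)
O(E, X) = 14 - 4*X/(E + X) (O(E, X) = (-7 + (X + X)/(E + X))*(-2) = (-7 + (2*X)/(E + X))*(-2) = (-7 + 2*X/(E + X))*(-2) = 14 - 4*X/(E + X))
-50 + 48*O(5, W) = -50 + 48*(2*(5*0 + 7*5)/(5 + 0)) = -50 + 48*(2*(0 + 35)/5) = -50 + 48*(2*(1/5)*35) = -50 + 48*14 = -50 + 672 = 622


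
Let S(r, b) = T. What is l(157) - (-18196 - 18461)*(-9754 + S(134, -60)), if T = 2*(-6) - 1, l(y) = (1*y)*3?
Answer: -358028448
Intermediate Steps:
l(y) = 3*y (l(y) = y*3 = 3*y)
T = -13 (T = -12 - 1 = -13)
S(r, b) = -13
l(157) - (-18196 - 18461)*(-9754 + S(134, -60)) = 3*157 - (-18196 - 18461)*(-9754 - 13) = 471 - (-36657)*(-9767) = 471 - 1*358028919 = 471 - 358028919 = -358028448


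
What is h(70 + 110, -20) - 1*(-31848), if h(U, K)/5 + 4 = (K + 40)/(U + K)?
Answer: 254629/8 ≈ 31829.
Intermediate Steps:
h(U, K) = -20 + 5*(40 + K)/(K + U) (h(U, K) = -20 + 5*((K + 40)/(U + K)) = -20 + 5*((40 + K)/(K + U)) = -20 + 5*(40 + K)/(K + U))
h(70 + 110, -20) - 1*(-31848) = 5*(40 - 4*(70 + 110) - 3*(-20))/(-20 + (70 + 110)) - 1*(-31848) = 5*(40 - 4*180 + 60)/(-20 + 180) + 31848 = 5*(40 - 720 + 60)/160 + 31848 = 5*(1/160)*(-620) + 31848 = -155/8 + 31848 = 254629/8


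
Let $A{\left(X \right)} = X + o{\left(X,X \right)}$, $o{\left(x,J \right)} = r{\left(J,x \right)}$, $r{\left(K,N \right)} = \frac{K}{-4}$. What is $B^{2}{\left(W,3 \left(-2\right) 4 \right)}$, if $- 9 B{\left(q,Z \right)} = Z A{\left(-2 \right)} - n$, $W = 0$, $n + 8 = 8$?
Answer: $16$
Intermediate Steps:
$n = 0$ ($n = -8 + 8 = 0$)
$r{\left(K,N \right)} = - \frac{K}{4}$ ($r{\left(K,N \right)} = K \left(- \frac{1}{4}\right) = - \frac{K}{4}$)
$o{\left(x,J \right)} = - \frac{J}{4}$
$A{\left(X \right)} = \frac{3 X}{4}$ ($A{\left(X \right)} = X - \frac{X}{4} = \frac{3 X}{4}$)
$B{\left(q,Z \right)} = \frac{Z}{6}$ ($B{\left(q,Z \right)} = - \frac{Z \frac{3}{4} \left(-2\right) - 0}{9} = - \frac{Z \left(- \frac{3}{2}\right) + 0}{9} = - \frac{- \frac{3 Z}{2} + 0}{9} = - \frac{\left(- \frac{3}{2}\right) Z}{9} = \frac{Z}{6}$)
$B^{2}{\left(W,3 \left(-2\right) 4 \right)} = \left(\frac{3 \left(-2\right) 4}{6}\right)^{2} = \left(\frac{\left(-6\right) 4}{6}\right)^{2} = \left(\frac{1}{6} \left(-24\right)\right)^{2} = \left(-4\right)^{2} = 16$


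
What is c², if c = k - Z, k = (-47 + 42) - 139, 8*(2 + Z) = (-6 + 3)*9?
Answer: 1229881/64 ≈ 19217.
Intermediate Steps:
Z = -43/8 (Z = -2 + ((-6 + 3)*9)/8 = -2 + (-3*9)/8 = -2 + (⅛)*(-27) = -2 - 27/8 = -43/8 ≈ -5.3750)
k = -144 (k = -5 - 139 = -144)
c = -1109/8 (c = -144 - 1*(-43/8) = -144 + 43/8 = -1109/8 ≈ -138.63)
c² = (-1109/8)² = 1229881/64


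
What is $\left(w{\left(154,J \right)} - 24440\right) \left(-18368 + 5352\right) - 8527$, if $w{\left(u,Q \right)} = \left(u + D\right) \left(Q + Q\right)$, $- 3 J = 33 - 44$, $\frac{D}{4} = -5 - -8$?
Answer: $\frac{906773107}{3} \approx 3.0226 \cdot 10^{8}$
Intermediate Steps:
$D = 12$ ($D = 4 \left(-5 - -8\right) = 4 \left(-5 + 8\right) = 4 \cdot 3 = 12$)
$J = \frac{11}{3}$ ($J = - \frac{33 - 44}{3} = \left(- \frac{1}{3}\right) \left(-11\right) = \frac{11}{3} \approx 3.6667$)
$w{\left(u,Q \right)} = 2 Q \left(12 + u\right)$ ($w{\left(u,Q \right)} = \left(u + 12\right) \left(Q + Q\right) = \left(12 + u\right) 2 Q = 2 Q \left(12 + u\right)$)
$\left(w{\left(154,J \right)} - 24440\right) \left(-18368 + 5352\right) - 8527 = \left(2 \cdot \frac{11}{3} \left(12 + 154\right) - 24440\right) \left(-18368 + 5352\right) - 8527 = \left(2 \cdot \frac{11}{3} \cdot 166 - 24440\right) \left(-13016\right) - 8527 = \left(\frac{3652}{3} - 24440\right) \left(-13016\right) - 8527 = \left(- \frac{69668}{3}\right) \left(-13016\right) - 8527 = \frac{906798688}{3} - 8527 = \frac{906773107}{3}$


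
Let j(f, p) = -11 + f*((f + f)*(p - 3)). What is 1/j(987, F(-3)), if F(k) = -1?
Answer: -1/7793363 ≈ -1.2831e-7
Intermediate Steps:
j(f, p) = -11 + 2*f²*(-3 + p) (j(f, p) = -11 + f*((2*f)*(-3 + p)) = -11 + f*(2*f*(-3 + p)) = -11 + 2*f²*(-3 + p))
1/j(987, F(-3)) = 1/(-11 - 6*987² + 2*(-1)*987²) = 1/(-11 - 6*974169 + 2*(-1)*974169) = 1/(-11 - 5845014 - 1948338) = 1/(-7793363) = -1/7793363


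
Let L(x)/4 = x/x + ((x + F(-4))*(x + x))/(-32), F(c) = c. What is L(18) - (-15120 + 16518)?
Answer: -1457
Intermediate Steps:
L(x) = 4 - x*(-4 + x)/4 (L(x) = 4*(x/x + ((x - 4)*(x + x))/(-32)) = 4*(1 + ((-4 + x)*(2*x))*(-1/32)) = 4*(1 + (2*x*(-4 + x))*(-1/32)) = 4*(1 - x*(-4 + x)/16) = 4 - x*(-4 + x)/4)
L(18) - (-15120 + 16518) = (4 + 18 - ¼*18²) - (-15120 + 16518) = (4 + 18 - ¼*324) - 1*1398 = (4 + 18 - 81) - 1398 = -59 - 1398 = -1457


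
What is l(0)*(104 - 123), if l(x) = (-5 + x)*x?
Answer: 0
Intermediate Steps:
l(x) = x*(-5 + x)
l(0)*(104 - 123) = (0*(-5 + 0))*(104 - 123) = (0*(-5))*(-19) = 0*(-19) = 0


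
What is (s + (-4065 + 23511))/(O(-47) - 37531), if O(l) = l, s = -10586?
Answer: -4430/18789 ≈ -0.23578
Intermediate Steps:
(s + (-4065 + 23511))/(O(-47) - 37531) = (-10586 + (-4065 + 23511))/(-47 - 37531) = (-10586 + 19446)/(-37578) = 8860*(-1/37578) = -4430/18789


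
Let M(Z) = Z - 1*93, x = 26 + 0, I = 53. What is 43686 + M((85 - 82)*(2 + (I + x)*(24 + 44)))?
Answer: 59715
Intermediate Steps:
x = 26
M(Z) = -93 + Z (M(Z) = Z - 93 = -93 + Z)
43686 + M((85 - 82)*(2 + (I + x)*(24 + 44))) = 43686 + (-93 + (85 - 82)*(2 + (53 + 26)*(24 + 44))) = 43686 + (-93 + 3*(2 + 79*68)) = 43686 + (-93 + 3*(2 + 5372)) = 43686 + (-93 + 3*5374) = 43686 + (-93 + 16122) = 43686 + 16029 = 59715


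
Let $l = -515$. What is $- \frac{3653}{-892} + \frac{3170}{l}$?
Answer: $- \frac{189269}{91876} \approx -2.06$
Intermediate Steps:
$- \frac{3653}{-892} + \frac{3170}{l} = - \frac{3653}{-892} + \frac{3170}{-515} = \left(-3653\right) \left(- \frac{1}{892}\right) + 3170 \left(- \frac{1}{515}\right) = \frac{3653}{892} - \frac{634}{103} = - \frac{189269}{91876}$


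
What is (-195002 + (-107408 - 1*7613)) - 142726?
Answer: -452749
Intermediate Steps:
(-195002 + (-107408 - 1*7613)) - 142726 = (-195002 + (-107408 - 7613)) - 142726 = (-195002 - 115021) - 142726 = -310023 - 142726 = -452749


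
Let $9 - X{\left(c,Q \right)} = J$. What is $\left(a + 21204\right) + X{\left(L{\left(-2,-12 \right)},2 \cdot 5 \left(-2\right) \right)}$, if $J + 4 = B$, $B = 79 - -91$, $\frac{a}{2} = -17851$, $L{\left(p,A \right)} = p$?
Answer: $-14655$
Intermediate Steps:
$a = -35702$ ($a = 2 \left(-17851\right) = -35702$)
$B = 170$ ($B = 79 + 91 = 170$)
$J = 166$ ($J = -4 + 170 = 166$)
$X{\left(c,Q \right)} = -157$ ($X{\left(c,Q \right)} = 9 - 166 = -157$)
$\left(a + 21204\right) + X{\left(L{\left(-2,-12 \right)},2 \cdot 5 \left(-2\right) \right)} = \left(-35702 + 21204\right) - 157 = -14498 - 157 = -14655$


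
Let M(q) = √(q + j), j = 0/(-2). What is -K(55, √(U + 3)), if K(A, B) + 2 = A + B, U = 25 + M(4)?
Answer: -53 - √30 ≈ -58.477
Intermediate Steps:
j = 0 (j = 0*(-½) = 0)
M(q) = √q (M(q) = √(q + 0) = √q)
U = 27 (U = 25 + √4 = 25 + 2 = 27)
K(A, B) = -2 + A + B (K(A, B) = -2 + (A + B) = -2 + A + B)
-K(55, √(U + 3)) = -(-2 + 55 + √(27 + 3)) = -(-2 + 55 + √30) = -(53 + √30) = -53 - √30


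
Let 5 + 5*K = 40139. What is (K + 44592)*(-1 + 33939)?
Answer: 8928884172/5 ≈ 1.7858e+9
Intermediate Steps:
K = 40134/5 (K = -1 + (⅕)*40139 = -1 + 40139/5 = 40134/5 ≈ 8026.8)
(K + 44592)*(-1 + 33939) = (40134/5 + 44592)*(-1 + 33939) = (263094/5)*33938 = 8928884172/5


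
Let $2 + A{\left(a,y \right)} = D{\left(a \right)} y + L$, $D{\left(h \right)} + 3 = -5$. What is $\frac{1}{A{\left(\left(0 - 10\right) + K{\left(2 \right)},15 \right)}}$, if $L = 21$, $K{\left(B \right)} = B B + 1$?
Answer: $- \frac{1}{101} \approx -0.009901$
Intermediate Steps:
$D{\left(h \right)} = -8$ ($D{\left(h \right)} = -3 - 5 = -8$)
$K{\left(B \right)} = 1 + B^{2}$ ($K{\left(B \right)} = B^{2} + 1 = 1 + B^{2}$)
$A{\left(a,y \right)} = 19 - 8 y$ ($A{\left(a,y \right)} = -2 - \left(-21 + 8 y\right) = 19 - 8 y$)
$\frac{1}{A{\left(\left(0 - 10\right) + K{\left(2 \right)},15 \right)}} = \frac{1}{19 - 120} = \frac{1}{-101} = - \frac{1}{101}$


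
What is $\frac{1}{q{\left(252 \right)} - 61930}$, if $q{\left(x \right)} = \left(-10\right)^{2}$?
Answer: $- \frac{1}{61830} \approx -1.6173 \cdot 10^{-5}$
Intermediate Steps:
$q{\left(x \right)} = 100$
$\frac{1}{q{\left(252 \right)} - 61930} = \frac{1}{100 - 61930} = \frac{1}{-61830} = - \frac{1}{61830}$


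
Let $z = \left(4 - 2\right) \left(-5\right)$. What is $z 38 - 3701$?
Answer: $-4081$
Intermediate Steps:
$z = -10$ ($z = 2 \left(-5\right) = -10$)
$z 38 - 3701 = \left(-10\right) 38 - 3701 = -380 - 3701 = -4081$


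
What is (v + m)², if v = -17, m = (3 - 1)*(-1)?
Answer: 361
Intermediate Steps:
m = -2 (m = 2*(-1) = -2)
(v + m)² = (-17 - 2)² = (-19)² = 361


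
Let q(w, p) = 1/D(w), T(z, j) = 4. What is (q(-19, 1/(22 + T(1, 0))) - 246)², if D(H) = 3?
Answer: 543169/9 ≈ 60352.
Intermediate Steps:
q(w, p) = ⅓ (q(w, p) = 1/3 = ⅓)
(q(-19, 1/(22 + T(1, 0))) - 246)² = (⅓ - 246)² = (-737/3)² = 543169/9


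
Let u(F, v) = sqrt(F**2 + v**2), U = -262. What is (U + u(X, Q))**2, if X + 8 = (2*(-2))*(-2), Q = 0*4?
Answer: 68644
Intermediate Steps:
Q = 0
X = 0 (X = -8 + (2*(-2))*(-2) = -8 - 4*(-2) = -8 + 8 = 0)
(U + u(X, Q))**2 = (-262 + sqrt(0**2 + 0**2))**2 = (-262 + sqrt(0 + 0))**2 = (-262 + sqrt(0))**2 = (-262 + 0)**2 = (-262)**2 = 68644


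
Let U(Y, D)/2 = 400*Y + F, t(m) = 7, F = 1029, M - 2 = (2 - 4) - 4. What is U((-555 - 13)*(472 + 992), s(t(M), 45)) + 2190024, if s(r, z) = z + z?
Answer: -663049518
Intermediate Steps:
M = -4 (M = 2 + ((2 - 4) - 4) = 2 + (-2 - 4) = 2 - 6 = -4)
s(r, z) = 2*z
U(Y, D) = 2058 + 800*Y (U(Y, D) = 2*(400*Y + 1029) = 2*(1029 + 400*Y) = 2058 + 800*Y)
U((-555 - 13)*(472 + 992), s(t(M), 45)) + 2190024 = (2058 + 800*((-555 - 13)*(472 + 992))) + 2190024 = (2058 + 800*(-568*1464)) + 2190024 = (2058 + 800*(-831552)) + 2190024 = (2058 - 665241600) + 2190024 = -665239542 + 2190024 = -663049518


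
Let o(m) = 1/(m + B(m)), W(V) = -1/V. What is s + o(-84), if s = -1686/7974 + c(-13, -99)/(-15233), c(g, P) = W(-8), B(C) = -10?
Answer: -1690498939/7611991032 ≈ -0.22208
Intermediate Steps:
c(g, P) = 1/8 (c(g, P) = -1/(-8) = -1*(-1/8) = 1/8)
o(m) = 1/(-10 + m) (o(m) = 1/(m - 10) = 1/(-10 + m))
s = -34245113/161957256 (s = -1686/7974 + (1/8)/(-15233) = -1686*1/7974 + (1/8)*(-1/15233) = -281/1329 - 1/121864 = -34245113/161957256 ≈ -0.21145)
s + o(-84) = -34245113/161957256 + 1/(-10 - 84) = -34245113/161957256 + 1/(-94) = -34245113/161957256 - 1/94 = -1690498939/7611991032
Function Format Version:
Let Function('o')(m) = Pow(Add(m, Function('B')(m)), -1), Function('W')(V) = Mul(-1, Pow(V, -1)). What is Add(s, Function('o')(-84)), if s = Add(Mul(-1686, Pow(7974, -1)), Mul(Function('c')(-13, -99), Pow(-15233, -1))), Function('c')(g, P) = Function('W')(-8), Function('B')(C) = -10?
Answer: Rational(-1690498939, 7611991032) ≈ -0.22208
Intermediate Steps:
Function('c')(g, P) = Rational(1, 8) (Function('c')(g, P) = Mul(-1, Pow(-8, -1)) = Mul(-1, Rational(-1, 8)) = Rational(1, 8))
Function('o')(m) = Pow(Add(-10, m), -1) (Function('o')(m) = Pow(Add(m, -10), -1) = Pow(Add(-10, m), -1))
s = Rational(-34245113, 161957256) (s = Add(Mul(-1686, Pow(7974, -1)), Mul(Rational(1, 8), Pow(-15233, -1))) = Add(Mul(-1686, Rational(1, 7974)), Mul(Rational(1, 8), Rational(-1, 15233))) = Add(Rational(-281, 1329), Rational(-1, 121864)) = Rational(-34245113, 161957256) ≈ -0.21145)
Add(s, Function('o')(-84)) = Add(Rational(-34245113, 161957256), Pow(Add(-10, -84), -1)) = Add(Rational(-34245113, 161957256), Pow(-94, -1)) = Add(Rational(-34245113, 161957256), Rational(-1, 94)) = Rational(-1690498939, 7611991032)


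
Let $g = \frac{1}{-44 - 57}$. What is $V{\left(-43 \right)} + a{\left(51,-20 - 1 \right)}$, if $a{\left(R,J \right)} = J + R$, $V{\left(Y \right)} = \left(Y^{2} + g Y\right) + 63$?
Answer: $\frac{196185}{101} \approx 1942.4$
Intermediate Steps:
$g = - \frac{1}{101}$ ($g = \frac{1}{-101} = - \frac{1}{101} \approx -0.009901$)
$V{\left(Y \right)} = 63 + Y^{2} - \frac{Y}{101}$ ($V{\left(Y \right)} = \left(Y^{2} - \frac{Y}{101}\right) + 63 = 63 + Y^{2} - \frac{Y}{101}$)
$V{\left(-43 \right)} + a{\left(51,-20 - 1 \right)} = \left(63 + \left(-43\right)^{2} - - \frac{43}{101}\right) + \left(\left(-20 - 1\right) + 51\right) = \left(63 + 1849 + \frac{43}{101}\right) + \left(\left(-20 - 1\right) + 51\right) = \frac{193155}{101} + \left(-21 + 51\right) = \frac{193155}{101} + 30 = \frac{196185}{101}$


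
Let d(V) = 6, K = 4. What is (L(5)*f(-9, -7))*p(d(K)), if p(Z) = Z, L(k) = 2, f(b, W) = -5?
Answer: -60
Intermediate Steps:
(L(5)*f(-9, -7))*p(d(K)) = (2*(-5))*6 = -10*6 = -60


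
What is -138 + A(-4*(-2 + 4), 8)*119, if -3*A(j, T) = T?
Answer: -1366/3 ≈ -455.33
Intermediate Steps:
A(j, T) = -T/3
-138 + A(-4*(-2 + 4), 8)*119 = -138 - ⅓*8*119 = -138 - 8/3*119 = -138 - 952/3 = -1366/3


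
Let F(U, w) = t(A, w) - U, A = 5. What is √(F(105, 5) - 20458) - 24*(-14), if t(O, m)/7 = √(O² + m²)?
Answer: 336 + √(-20563 + 35*√2) ≈ 336.0 + 143.23*I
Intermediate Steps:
t(O, m) = 7*√(O² + m²)
F(U, w) = -U + 7*√(25 + w²) (F(U, w) = 7*√(5² + w²) - U = 7*√(25 + w²) - U = -U + 7*√(25 + w²))
√(F(105, 5) - 20458) - 24*(-14) = √((-1*105 + 7*√(25 + 5²)) - 20458) - 24*(-14) = √((-105 + 7*√(25 + 25)) - 20458) - 1*(-336) = √((-105 + 7*√50) - 20458) + 336 = √((-105 + 7*(5*√2)) - 20458) + 336 = √((-105 + 35*√2) - 20458) + 336 = √(-20563 + 35*√2) + 336 = 336 + √(-20563 + 35*√2)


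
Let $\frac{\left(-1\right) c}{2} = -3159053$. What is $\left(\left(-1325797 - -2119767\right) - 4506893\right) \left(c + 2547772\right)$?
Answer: $-32918322341394$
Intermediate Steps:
$c = 6318106$ ($c = \left(-2\right) \left(-3159053\right) = 6318106$)
$\left(\left(-1325797 - -2119767\right) - 4506893\right) \left(c + 2547772\right) = \left(\left(-1325797 - -2119767\right) - 4506893\right) \left(6318106 + 2547772\right) = \left(\left(-1325797 + 2119767\right) - 4506893\right) 8865878 = \left(793970 - 4506893\right) 8865878 = \left(-3712923\right) 8865878 = -32918322341394$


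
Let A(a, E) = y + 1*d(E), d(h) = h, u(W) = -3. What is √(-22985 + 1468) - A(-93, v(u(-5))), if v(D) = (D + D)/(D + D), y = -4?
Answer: 3 + I*√21517 ≈ 3.0 + 146.69*I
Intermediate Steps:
v(D) = 1 (v(D) = (2*D)/((2*D)) = (2*D)*(1/(2*D)) = 1)
A(a, E) = -4 + E (A(a, E) = -4 + 1*E = -4 + E)
√(-22985 + 1468) - A(-93, v(u(-5))) = √(-22985 + 1468) - (-4 + 1) = √(-21517) - 1*(-3) = I*√21517 + 3 = 3 + I*√21517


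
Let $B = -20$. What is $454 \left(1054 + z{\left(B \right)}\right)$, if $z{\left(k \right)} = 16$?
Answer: $485780$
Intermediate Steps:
$454 \left(1054 + z{\left(B \right)}\right) = 454 \left(1054 + 16\right) = 454 \cdot 1070 = 485780$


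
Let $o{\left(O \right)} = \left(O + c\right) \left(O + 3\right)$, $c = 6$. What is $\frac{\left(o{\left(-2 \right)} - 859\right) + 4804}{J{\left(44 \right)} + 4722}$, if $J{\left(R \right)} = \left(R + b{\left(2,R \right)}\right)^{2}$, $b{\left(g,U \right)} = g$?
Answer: $\frac{3949}{6838} \approx 0.57751$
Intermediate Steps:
$o{\left(O \right)} = \left(3 + O\right) \left(6 + O\right)$ ($o{\left(O \right)} = \left(O + 6\right) \left(O + 3\right) = \left(6 + O\right) \left(3 + O\right) = \left(3 + O\right) \left(6 + O\right)$)
$J{\left(R \right)} = \left(2 + R\right)^{2}$ ($J{\left(R \right)} = \left(R + 2\right)^{2} = \left(2 + R\right)^{2}$)
$\frac{\left(o{\left(-2 \right)} - 859\right) + 4804}{J{\left(44 \right)} + 4722} = \frac{\left(\left(18 + \left(-2\right)^{2} + 9 \left(-2\right)\right) - 859\right) + 4804}{\left(2 + 44\right)^{2} + 4722} = \frac{\left(\left(18 + 4 - 18\right) - 859\right) + 4804}{46^{2} + 4722} = \frac{\left(4 - 859\right) + 4804}{2116 + 4722} = \frac{-855 + 4804}{6838} = 3949 \cdot \frac{1}{6838} = \frac{3949}{6838}$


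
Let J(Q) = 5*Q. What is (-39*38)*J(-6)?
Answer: 44460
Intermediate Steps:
(-39*38)*J(-6) = (-39*38)*(5*(-6)) = -1482*(-30) = 44460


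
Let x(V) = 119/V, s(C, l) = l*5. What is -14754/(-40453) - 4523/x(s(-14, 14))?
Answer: -1829438372/687701 ≈ -2660.2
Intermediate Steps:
s(C, l) = 5*l
-14754/(-40453) - 4523/x(s(-14, 14)) = -14754/(-40453) - 4523/(119/((5*14))) = -14754*(-1/40453) - 4523/(119/70) = 14754/40453 - 4523/(119*(1/70)) = 14754/40453 - 4523/17/10 = 14754/40453 - 4523*10/17 = 14754/40453 - 45230/17 = -1829438372/687701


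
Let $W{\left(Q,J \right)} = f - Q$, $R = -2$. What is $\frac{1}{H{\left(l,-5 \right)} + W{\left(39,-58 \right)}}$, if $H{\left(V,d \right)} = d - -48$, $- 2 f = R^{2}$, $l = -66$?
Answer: $\frac{1}{2} \approx 0.5$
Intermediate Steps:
$f = -2$ ($f = - \frac{\left(-2\right)^{2}}{2} = \left(- \frac{1}{2}\right) 4 = -2$)
$W{\left(Q,J \right)} = -2 - Q$
$H{\left(V,d \right)} = 48 + d$ ($H{\left(V,d \right)} = d + 48 = 48 + d$)
$\frac{1}{H{\left(l,-5 \right)} + W{\left(39,-58 \right)}} = \frac{1}{\left(48 - 5\right) - 41} = \frac{1}{43 - 41} = \frac{1}{2}$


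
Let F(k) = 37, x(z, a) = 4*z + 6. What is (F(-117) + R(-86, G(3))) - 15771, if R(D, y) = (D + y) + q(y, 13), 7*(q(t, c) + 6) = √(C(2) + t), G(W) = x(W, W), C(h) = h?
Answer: -15808 + 2*√5/7 ≈ -15807.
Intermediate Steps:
x(z, a) = 6 + 4*z
G(W) = 6 + 4*W
q(t, c) = -6 + √(2 + t)/7
R(D, y) = -6 + D + y + √(2 + y)/7 (R(D, y) = (D + y) + (-6 + √(2 + y)/7) = -6 + D + y + √(2 + y)/7)
(F(-117) + R(-86, G(3))) - 15771 = (37 + (-6 - 86 + (6 + 4*3) + √(2 + (6 + 4*3))/7)) - 15771 = (37 + (-6 - 86 + (6 + 12) + √(2 + (6 + 12))/7)) - 15771 = (37 + (-6 - 86 + 18 + √(2 + 18)/7)) - 15771 = (37 + (-6 - 86 + 18 + √20/7)) - 15771 = (37 + (-6 - 86 + 18 + (2*√5)/7)) - 15771 = (37 + (-6 - 86 + 18 + 2*√5/7)) - 15771 = (37 + (-74 + 2*√5/7)) - 15771 = (-37 + 2*√5/7) - 15771 = -15808 + 2*√5/7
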